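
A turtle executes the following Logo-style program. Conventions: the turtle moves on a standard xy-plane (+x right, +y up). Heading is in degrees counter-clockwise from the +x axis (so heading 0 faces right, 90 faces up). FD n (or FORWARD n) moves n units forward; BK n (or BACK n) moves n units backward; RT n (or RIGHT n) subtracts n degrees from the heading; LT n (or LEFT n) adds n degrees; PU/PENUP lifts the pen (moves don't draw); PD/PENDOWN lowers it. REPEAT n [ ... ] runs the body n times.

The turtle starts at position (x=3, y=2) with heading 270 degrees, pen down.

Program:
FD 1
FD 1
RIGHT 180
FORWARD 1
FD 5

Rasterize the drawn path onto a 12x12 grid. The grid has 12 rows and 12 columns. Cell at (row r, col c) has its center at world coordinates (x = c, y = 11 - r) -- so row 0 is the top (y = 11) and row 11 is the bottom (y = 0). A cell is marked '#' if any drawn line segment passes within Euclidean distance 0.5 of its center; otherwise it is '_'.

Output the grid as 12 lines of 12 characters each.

Answer: ____________
____________
____________
____________
____________
___#________
___#________
___#________
___#________
___#________
___#________
___#________

Derivation:
Segment 0: (3,2) -> (3,1)
Segment 1: (3,1) -> (3,0)
Segment 2: (3,0) -> (3,1)
Segment 3: (3,1) -> (3,6)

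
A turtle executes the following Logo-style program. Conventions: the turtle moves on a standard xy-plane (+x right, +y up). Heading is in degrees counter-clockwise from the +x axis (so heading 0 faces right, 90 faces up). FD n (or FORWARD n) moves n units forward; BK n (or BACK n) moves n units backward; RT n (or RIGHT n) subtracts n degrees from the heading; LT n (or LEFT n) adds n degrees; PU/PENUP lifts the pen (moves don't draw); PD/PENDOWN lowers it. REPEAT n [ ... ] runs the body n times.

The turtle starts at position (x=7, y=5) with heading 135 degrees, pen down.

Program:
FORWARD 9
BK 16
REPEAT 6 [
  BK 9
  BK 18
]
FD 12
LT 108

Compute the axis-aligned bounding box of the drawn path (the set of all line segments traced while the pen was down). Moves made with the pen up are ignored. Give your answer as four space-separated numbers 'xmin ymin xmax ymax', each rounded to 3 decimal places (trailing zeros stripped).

Executing turtle program step by step:
Start: pos=(7,5), heading=135, pen down
FD 9: (7,5) -> (0.636,11.364) [heading=135, draw]
BK 16: (0.636,11.364) -> (11.95,0.05) [heading=135, draw]
REPEAT 6 [
  -- iteration 1/6 --
  BK 9: (11.95,0.05) -> (18.314,-6.314) [heading=135, draw]
  BK 18: (18.314,-6.314) -> (31.042,-19.042) [heading=135, draw]
  -- iteration 2/6 --
  BK 9: (31.042,-19.042) -> (37.406,-25.406) [heading=135, draw]
  BK 18: (37.406,-25.406) -> (50.134,-38.134) [heading=135, draw]
  -- iteration 3/6 --
  BK 9: (50.134,-38.134) -> (56.497,-44.497) [heading=135, draw]
  BK 18: (56.497,-44.497) -> (69.225,-57.225) [heading=135, draw]
  -- iteration 4/6 --
  BK 9: (69.225,-57.225) -> (75.589,-63.589) [heading=135, draw]
  BK 18: (75.589,-63.589) -> (88.317,-76.317) [heading=135, draw]
  -- iteration 5/6 --
  BK 9: (88.317,-76.317) -> (94.681,-82.681) [heading=135, draw]
  BK 18: (94.681,-82.681) -> (107.409,-95.409) [heading=135, draw]
  -- iteration 6/6 --
  BK 9: (107.409,-95.409) -> (113.773,-101.773) [heading=135, draw]
  BK 18: (113.773,-101.773) -> (126.501,-114.501) [heading=135, draw]
]
FD 12: (126.501,-114.501) -> (118.016,-106.016) [heading=135, draw]
LT 108: heading 135 -> 243
Final: pos=(118.016,-106.016), heading=243, 15 segment(s) drawn

Segment endpoints: x in {0.636, 7, 11.95, 18.314, 31.042, 37.406, 50.134, 56.497, 69.225, 75.589, 88.317, 94.681, 107.409, 113.773, 118.016, 126.501}, y in {-114.501, -106.016, -101.773, -95.409, -82.681, -76.317, -63.589, -57.225, -44.497, -38.134, -25.406, -19.042, -6.314, 0.05, 5, 11.364}
xmin=0.636, ymin=-114.501, xmax=126.501, ymax=11.364

Answer: 0.636 -114.501 126.501 11.364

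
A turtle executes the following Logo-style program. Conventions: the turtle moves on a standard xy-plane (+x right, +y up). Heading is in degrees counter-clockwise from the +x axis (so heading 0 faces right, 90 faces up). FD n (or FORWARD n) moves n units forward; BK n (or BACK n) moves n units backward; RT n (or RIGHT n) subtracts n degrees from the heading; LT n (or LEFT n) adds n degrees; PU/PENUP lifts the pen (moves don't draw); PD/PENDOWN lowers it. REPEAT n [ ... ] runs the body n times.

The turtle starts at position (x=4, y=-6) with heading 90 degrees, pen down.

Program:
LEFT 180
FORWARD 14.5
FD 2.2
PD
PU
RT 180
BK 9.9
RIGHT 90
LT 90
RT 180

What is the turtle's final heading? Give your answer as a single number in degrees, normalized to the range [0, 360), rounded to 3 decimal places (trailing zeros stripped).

Answer: 270

Derivation:
Executing turtle program step by step:
Start: pos=(4,-6), heading=90, pen down
LT 180: heading 90 -> 270
FD 14.5: (4,-6) -> (4,-20.5) [heading=270, draw]
FD 2.2: (4,-20.5) -> (4,-22.7) [heading=270, draw]
PD: pen down
PU: pen up
RT 180: heading 270 -> 90
BK 9.9: (4,-22.7) -> (4,-32.6) [heading=90, move]
RT 90: heading 90 -> 0
LT 90: heading 0 -> 90
RT 180: heading 90 -> 270
Final: pos=(4,-32.6), heading=270, 2 segment(s) drawn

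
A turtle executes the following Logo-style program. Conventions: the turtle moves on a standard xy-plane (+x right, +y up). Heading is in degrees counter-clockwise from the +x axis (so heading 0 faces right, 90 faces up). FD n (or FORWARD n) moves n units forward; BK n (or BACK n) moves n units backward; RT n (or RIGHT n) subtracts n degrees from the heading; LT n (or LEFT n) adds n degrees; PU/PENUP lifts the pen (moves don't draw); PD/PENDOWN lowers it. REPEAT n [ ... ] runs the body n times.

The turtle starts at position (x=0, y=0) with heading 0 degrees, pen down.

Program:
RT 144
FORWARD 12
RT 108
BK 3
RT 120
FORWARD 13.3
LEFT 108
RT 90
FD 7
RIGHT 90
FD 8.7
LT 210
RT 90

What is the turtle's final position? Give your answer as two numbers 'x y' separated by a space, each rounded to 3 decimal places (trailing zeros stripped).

Answer: 12.099 -20.592

Derivation:
Executing turtle program step by step:
Start: pos=(0,0), heading=0, pen down
RT 144: heading 0 -> 216
FD 12: (0,0) -> (-9.708,-7.053) [heading=216, draw]
RT 108: heading 216 -> 108
BK 3: (-9.708,-7.053) -> (-8.781,-9.907) [heading=108, draw]
RT 120: heading 108 -> 348
FD 13.3: (-8.781,-9.907) -> (4.228,-12.672) [heading=348, draw]
LT 108: heading 348 -> 96
RT 90: heading 96 -> 6
FD 7: (4.228,-12.672) -> (11.19,-11.94) [heading=6, draw]
RT 90: heading 6 -> 276
FD 8.7: (11.19,-11.94) -> (12.099,-20.592) [heading=276, draw]
LT 210: heading 276 -> 126
RT 90: heading 126 -> 36
Final: pos=(12.099,-20.592), heading=36, 5 segment(s) drawn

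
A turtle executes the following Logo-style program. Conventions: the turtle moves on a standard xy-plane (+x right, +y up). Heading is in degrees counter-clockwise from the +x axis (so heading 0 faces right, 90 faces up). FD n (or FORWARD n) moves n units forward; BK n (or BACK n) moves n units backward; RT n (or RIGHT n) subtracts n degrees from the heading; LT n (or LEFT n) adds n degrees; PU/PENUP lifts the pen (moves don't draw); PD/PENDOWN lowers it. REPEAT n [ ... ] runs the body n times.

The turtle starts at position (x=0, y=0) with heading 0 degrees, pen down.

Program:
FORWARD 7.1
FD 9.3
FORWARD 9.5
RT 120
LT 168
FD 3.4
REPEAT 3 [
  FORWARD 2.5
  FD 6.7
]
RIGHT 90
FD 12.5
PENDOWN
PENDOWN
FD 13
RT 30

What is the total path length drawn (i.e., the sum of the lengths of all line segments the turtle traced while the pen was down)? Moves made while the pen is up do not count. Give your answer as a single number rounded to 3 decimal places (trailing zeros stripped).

Answer: 82.4

Derivation:
Executing turtle program step by step:
Start: pos=(0,0), heading=0, pen down
FD 7.1: (0,0) -> (7.1,0) [heading=0, draw]
FD 9.3: (7.1,0) -> (16.4,0) [heading=0, draw]
FD 9.5: (16.4,0) -> (25.9,0) [heading=0, draw]
RT 120: heading 0 -> 240
LT 168: heading 240 -> 48
FD 3.4: (25.9,0) -> (28.175,2.527) [heading=48, draw]
REPEAT 3 [
  -- iteration 1/3 --
  FD 2.5: (28.175,2.527) -> (29.848,4.385) [heading=48, draw]
  FD 6.7: (29.848,4.385) -> (34.331,9.364) [heading=48, draw]
  -- iteration 2/3 --
  FD 2.5: (34.331,9.364) -> (36.004,11.221) [heading=48, draw]
  FD 6.7: (36.004,11.221) -> (40.487,16.201) [heading=48, draw]
  -- iteration 3/3 --
  FD 2.5: (40.487,16.201) -> (42.16,18.058) [heading=48, draw]
  FD 6.7: (42.16,18.058) -> (46.643,23.037) [heading=48, draw]
]
RT 90: heading 48 -> 318
FD 12.5: (46.643,23.037) -> (55.932,14.673) [heading=318, draw]
PD: pen down
PD: pen down
FD 13: (55.932,14.673) -> (65.593,5.975) [heading=318, draw]
RT 30: heading 318 -> 288
Final: pos=(65.593,5.975), heading=288, 12 segment(s) drawn

Segment lengths:
  seg 1: (0,0) -> (7.1,0), length = 7.1
  seg 2: (7.1,0) -> (16.4,0), length = 9.3
  seg 3: (16.4,0) -> (25.9,0), length = 9.5
  seg 4: (25.9,0) -> (28.175,2.527), length = 3.4
  seg 5: (28.175,2.527) -> (29.848,4.385), length = 2.5
  seg 6: (29.848,4.385) -> (34.331,9.364), length = 6.7
  seg 7: (34.331,9.364) -> (36.004,11.221), length = 2.5
  seg 8: (36.004,11.221) -> (40.487,16.201), length = 6.7
  seg 9: (40.487,16.201) -> (42.16,18.058), length = 2.5
  seg 10: (42.16,18.058) -> (46.643,23.037), length = 6.7
  seg 11: (46.643,23.037) -> (55.932,14.673), length = 12.5
  seg 12: (55.932,14.673) -> (65.593,5.975), length = 13
Total = 82.4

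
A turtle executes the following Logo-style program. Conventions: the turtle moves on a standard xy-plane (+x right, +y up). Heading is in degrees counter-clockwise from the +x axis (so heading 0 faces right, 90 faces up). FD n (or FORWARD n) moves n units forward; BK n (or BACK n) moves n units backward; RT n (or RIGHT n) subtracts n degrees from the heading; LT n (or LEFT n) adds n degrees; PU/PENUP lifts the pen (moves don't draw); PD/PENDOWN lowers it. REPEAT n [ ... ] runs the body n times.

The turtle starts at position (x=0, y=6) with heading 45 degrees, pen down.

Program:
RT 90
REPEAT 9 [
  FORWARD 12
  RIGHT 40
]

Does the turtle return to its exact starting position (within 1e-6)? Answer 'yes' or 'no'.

Executing turtle program step by step:
Start: pos=(0,6), heading=45, pen down
RT 90: heading 45 -> 315
REPEAT 9 [
  -- iteration 1/9 --
  FD 12: (0,6) -> (8.485,-2.485) [heading=315, draw]
  RT 40: heading 315 -> 275
  -- iteration 2/9 --
  FD 12: (8.485,-2.485) -> (9.531,-14.44) [heading=275, draw]
  RT 40: heading 275 -> 235
  -- iteration 3/9 --
  FD 12: (9.531,-14.44) -> (2.648,-24.269) [heading=235, draw]
  RT 40: heading 235 -> 195
  -- iteration 4/9 --
  FD 12: (2.648,-24.269) -> (-8.943,-27.375) [heading=195, draw]
  RT 40: heading 195 -> 155
  -- iteration 5/9 --
  FD 12: (-8.943,-27.375) -> (-19.819,-22.304) [heading=155, draw]
  RT 40: heading 155 -> 115
  -- iteration 6/9 --
  FD 12: (-19.819,-22.304) -> (-24.89,-11.428) [heading=115, draw]
  RT 40: heading 115 -> 75
  -- iteration 7/9 --
  FD 12: (-24.89,-11.428) -> (-21.784,0.163) [heading=75, draw]
  RT 40: heading 75 -> 35
  -- iteration 8/9 --
  FD 12: (-21.784,0.163) -> (-11.954,7.046) [heading=35, draw]
  RT 40: heading 35 -> 355
  -- iteration 9/9 --
  FD 12: (-11.954,7.046) -> (0,6) [heading=355, draw]
  RT 40: heading 355 -> 315
]
Final: pos=(0,6), heading=315, 9 segment(s) drawn

Start position: (0, 6)
Final position: (0, 6)
Distance = 0; < 1e-6 -> CLOSED

Answer: yes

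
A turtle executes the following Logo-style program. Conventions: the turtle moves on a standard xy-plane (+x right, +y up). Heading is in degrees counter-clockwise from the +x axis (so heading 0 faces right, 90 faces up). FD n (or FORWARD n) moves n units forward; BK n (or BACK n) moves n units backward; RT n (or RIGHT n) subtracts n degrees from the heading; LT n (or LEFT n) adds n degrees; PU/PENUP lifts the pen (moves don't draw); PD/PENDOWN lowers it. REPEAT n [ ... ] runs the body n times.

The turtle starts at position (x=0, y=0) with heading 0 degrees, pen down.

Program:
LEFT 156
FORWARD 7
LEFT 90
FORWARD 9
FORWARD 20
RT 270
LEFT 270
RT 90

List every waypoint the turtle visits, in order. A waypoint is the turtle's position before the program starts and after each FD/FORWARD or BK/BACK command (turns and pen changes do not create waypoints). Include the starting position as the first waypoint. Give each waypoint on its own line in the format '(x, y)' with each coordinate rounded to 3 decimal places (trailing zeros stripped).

Executing turtle program step by step:
Start: pos=(0,0), heading=0, pen down
LT 156: heading 0 -> 156
FD 7: (0,0) -> (-6.395,2.847) [heading=156, draw]
LT 90: heading 156 -> 246
FD 9: (-6.395,2.847) -> (-10.055,-5.375) [heading=246, draw]
FD 20: (-10.055,-5.375) -> (-18.19,-23.646) [heading=246, draw]
RT 270: heading 246 -> 336
LT 270: heading 336 -> 246
RT 90: heading 246 -> 156
Final: pos=(-18.19,-23.646), heading=156, 3 segment(s) drawn
Waypoints (4 total):
(0, 0)
(-6.395, 2.847)
(-10.055, -5.375)
(-18.19, -23.646)

Answer: (0, 0)
(-6.395, 2.847)
(-10.055, -5.375)
(-18.19, -23.646)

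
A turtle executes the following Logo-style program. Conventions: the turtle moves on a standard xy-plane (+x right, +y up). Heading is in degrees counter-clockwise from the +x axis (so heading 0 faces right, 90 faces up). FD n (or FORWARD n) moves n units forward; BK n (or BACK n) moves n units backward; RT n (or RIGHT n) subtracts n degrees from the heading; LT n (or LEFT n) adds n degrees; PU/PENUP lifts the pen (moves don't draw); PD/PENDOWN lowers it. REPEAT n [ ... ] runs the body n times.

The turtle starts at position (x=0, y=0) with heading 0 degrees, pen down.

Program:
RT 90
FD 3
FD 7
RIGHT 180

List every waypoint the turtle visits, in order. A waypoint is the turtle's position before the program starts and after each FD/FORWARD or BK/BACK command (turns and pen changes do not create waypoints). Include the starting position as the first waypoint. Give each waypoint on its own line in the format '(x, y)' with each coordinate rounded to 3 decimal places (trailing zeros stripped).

Answer: (0, 0)
(0, -3)
(0, -10)

Derivation:
Executing turtle program step by step:
Start: pos=(0,0), heading=0, pen down
RT 90: heading 0 -> 270
FD 3: (0,0) -> (0,-3) [heading=270, draw]
FD 7: (0,-3) -> (0,-10) [heading=270, draw]
RT 180: heading 270 -> 90
Final: pos=(0,-10), heading=90, 2 segment(s) drawn
Waypoints (3 total):
(0, 0)
(0, -3)
(0, -10)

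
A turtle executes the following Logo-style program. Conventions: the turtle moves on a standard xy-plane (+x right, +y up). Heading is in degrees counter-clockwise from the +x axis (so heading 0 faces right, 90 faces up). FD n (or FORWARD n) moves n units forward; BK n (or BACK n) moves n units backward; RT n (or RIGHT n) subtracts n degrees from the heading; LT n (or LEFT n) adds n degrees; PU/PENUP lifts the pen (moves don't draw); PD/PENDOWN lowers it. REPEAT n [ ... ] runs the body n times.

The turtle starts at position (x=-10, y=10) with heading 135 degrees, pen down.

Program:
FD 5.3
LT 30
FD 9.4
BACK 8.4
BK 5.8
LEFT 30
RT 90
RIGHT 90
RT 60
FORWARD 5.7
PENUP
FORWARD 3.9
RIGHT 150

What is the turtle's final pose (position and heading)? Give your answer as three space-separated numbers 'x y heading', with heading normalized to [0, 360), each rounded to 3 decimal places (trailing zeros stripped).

Answer: -2.323 5.717 165

Derivation:
Executing turtle program step by step:
Start: pos=(-10,10), heading=135, pen down
FD 5.3: (-10,10) -> (-13.748,13.748) [heading=135, draw]
LT 30: heading 135 -> 165
FD 9.4: (-13.748,13.748) -> (-22.827,16.181) [heading=165, draw]
BK 8.4: (-22.827,16.181) -> (-14.714,14.006) [heading=165, draw]
BK 5.8: (-14.714,14.006) -> (-9.111,12.505) [heading=165, draw]
LT 30: heading 165 -> 195
RT 90: heading 195 -> 105
RT 90: heading 105 -> 15
RT 60: heading 15 -> 315
FD 5.7: (-9.111,12.505) -> (-5.081,8.475) [heading=315, draw]
PU: pen up
FD 3.9: (-5.081,8.475) -> (-2.323,5.717) [heading=315, move]
RT 150: heading 315 -> 165
Final: pos=(-2.323,5.717), heading=165, 5 segment(s) drawn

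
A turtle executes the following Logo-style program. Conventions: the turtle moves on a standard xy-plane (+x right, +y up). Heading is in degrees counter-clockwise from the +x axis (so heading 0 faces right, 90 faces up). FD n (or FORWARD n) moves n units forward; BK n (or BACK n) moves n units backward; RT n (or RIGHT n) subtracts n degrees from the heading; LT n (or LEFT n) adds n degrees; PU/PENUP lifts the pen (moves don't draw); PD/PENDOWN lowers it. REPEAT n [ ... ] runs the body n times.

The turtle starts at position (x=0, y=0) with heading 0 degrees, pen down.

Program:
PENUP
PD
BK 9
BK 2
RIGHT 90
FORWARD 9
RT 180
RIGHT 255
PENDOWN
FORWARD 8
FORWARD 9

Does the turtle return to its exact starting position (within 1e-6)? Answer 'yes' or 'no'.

Executing turtle program step by step:
Start: pos=(0,0), heading=0, pen down
PU: pen up
PD: pen down
BK 9: (0,0) -> (-9,0) [heading=0, draw]
BK 2: (-9,0) -> (-11,0) [heading=0, draw]
RT 90: heading 0 -> 270
FD 9: (-11,0) -> (-11,-9) [heading=270, draw]
RT 180: heading 270 -> 90
RT 255: heading 90 -> 195
PD: pen down
FD 8: (-11,-9) -> (-18.727,-11.071) [heading=195, draw]
FD 9: (-18.727,-11.071) -> (-27.421,-13.4) [heading=195, draw]
Final: pos=(-27.421,-13.4), heading=195, 5 segment(s) drawn

Start position: (0, 0)
Final position: (-27.421, -13.4)
Distance = 30.52; >= 1e-6 -> NOT closed

Answer: no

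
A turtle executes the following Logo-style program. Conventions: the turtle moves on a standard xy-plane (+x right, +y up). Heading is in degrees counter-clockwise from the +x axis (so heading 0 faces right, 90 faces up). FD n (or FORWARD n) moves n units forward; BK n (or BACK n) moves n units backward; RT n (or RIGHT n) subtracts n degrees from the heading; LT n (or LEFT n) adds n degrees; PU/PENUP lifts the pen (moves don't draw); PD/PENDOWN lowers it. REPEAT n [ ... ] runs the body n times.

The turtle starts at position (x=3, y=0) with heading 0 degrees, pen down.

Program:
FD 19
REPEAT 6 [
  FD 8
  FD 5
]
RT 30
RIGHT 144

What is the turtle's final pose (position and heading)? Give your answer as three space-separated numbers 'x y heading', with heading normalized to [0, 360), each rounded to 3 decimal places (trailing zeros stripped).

Executing turtle program step by step:
Start: pos=(3,0), heading=0, pen down
FD 19: (3,0) -> (22,0) [heading=0, draw]
REPEAT 6 [
  -- iteration 1/6 --
  FD 8: (22,0) -> (30,0) [heading=0, draw]
  FD 5: (30,0) -> (35,0) [heading=0, draw]
  -- iteration 2/6 --
  FD 8: (35,0) -> (43,0) [heading=0, draw]
  FD 5: (43,0) -> (48,0) [heading=0, draw]
  -- iteration 3/6 --
  FD 8: (48,0) -> (56,0) [heading=0, draw]
  FD 5: (56,0) -> (61,0) [heading=0, draw]
  -- iteration 4/6 --
  FD 8: (61,0) -> (69,0) [heading=0, draw]
  FD 5: (69,0) -> (74,0) [heading=0, draw]
  -- iteration 5/6 --
  FD 8: (74,0) -> (82,0) [heading=0, draw]
  FD 5: (82,0) -> (87,0) [heading=0, draw]
  -- iteration 6/6 --
  FD 8: (87,0) -> (95,0) [heading=0, draw]
  FD 5: (95,0) -> (100,0) [heading=0, draw]
]
RT 30: heading 0 -> 330
RT 144: heading 330 -> 186
Final: pos=(100,0), heading=186, 13 segment(s) drawn

Answer: 100 0 186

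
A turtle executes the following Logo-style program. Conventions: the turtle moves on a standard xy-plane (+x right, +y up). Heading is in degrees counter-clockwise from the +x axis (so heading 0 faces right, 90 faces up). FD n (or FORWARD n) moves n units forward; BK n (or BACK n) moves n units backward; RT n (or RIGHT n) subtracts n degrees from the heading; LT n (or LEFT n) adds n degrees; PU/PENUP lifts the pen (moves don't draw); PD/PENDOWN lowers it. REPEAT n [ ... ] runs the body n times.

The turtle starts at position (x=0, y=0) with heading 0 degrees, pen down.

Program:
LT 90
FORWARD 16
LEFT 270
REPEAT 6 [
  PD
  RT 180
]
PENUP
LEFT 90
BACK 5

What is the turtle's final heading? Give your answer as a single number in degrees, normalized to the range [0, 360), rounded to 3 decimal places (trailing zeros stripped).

Answer: 90

Derivation:
Executing turtle program step by step:
Start: pos=(0,0), heading=0, pen down
LT 90: heading 0 -> 90
FD 16: (0,0) -> (0,16) [heading=90, draw]
LT 270: heading 90 -> 0
REPEAT 6 [
  -- iteration 1/6 --
  PD: pen down
  RT 180: heading 0 -> 180
  -- iteration 2/6 --
  PD: pen down
  RT 180: heading 180 -> 0
  -- iteration 3/6 --
  PD: pen down
  RT 180: heading 0 -> 180
  -- iteration 4/6 --
  PD: pen down
  RT 180: heading 180 -> 0
  -- iteration 5/6 --
  PD: pen down
  RT 180: heading 0 -> 180
  -- iteration 6/6 --
  PD: pen down
  RT 180: heading 180 -> 0
]
PU: pen up
LT 90: heading 0 -> 90
BK 5: (0,16) -> (0,11) [heading=90, move]
Final: pos=(0,11), heading=90, 1 segment(s) drawn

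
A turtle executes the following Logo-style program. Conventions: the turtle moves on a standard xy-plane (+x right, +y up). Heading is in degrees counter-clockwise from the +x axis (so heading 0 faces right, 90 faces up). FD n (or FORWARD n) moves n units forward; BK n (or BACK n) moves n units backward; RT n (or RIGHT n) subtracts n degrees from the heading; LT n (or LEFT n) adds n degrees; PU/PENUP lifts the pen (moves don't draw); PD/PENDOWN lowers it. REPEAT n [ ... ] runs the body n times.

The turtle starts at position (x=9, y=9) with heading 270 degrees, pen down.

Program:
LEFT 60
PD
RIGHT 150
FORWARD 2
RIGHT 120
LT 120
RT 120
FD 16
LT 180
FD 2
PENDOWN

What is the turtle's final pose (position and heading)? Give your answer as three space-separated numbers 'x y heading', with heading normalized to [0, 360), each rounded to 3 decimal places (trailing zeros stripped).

Answer: 14 21.124 240

Derivation:
Executing turtle program step by step:
Start: pos=(9,9), heading=270, pen down
LT 60: heading 270 -> 330
PD: pen down
RT 150: heading 330 -> 180
FD 2: (9,9) -> (7,9) [heading=180, draw]
RT 120: heading 180 -> 60
LT 120: heading 60 -> 180
RT 120: heading 180 -> 60
FD 16: (7,9) -> (15,22.856) [heading=60, draw]
LT 180: heading 60 -> 240
FD 2: (15,22.856) -> (14,21.124) [heading=240, draw]
PD: pen down
Final: pos=(14,21.124), heading=240, 3 segment(s) drawn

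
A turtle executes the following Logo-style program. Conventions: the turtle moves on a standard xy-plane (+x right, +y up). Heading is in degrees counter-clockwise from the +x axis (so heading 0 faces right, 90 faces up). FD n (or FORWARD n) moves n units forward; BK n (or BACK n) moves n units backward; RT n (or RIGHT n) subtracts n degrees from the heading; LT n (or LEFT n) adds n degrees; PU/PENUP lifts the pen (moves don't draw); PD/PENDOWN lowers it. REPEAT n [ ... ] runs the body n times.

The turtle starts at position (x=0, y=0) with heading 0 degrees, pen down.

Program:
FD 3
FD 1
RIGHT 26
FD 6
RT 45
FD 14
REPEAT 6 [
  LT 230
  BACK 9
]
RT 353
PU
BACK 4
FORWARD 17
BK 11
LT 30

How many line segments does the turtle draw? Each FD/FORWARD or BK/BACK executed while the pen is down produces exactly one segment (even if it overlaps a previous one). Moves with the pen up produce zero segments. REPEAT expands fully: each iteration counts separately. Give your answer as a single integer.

Answer: 10

Derivation:
Executing turtle program step by step:
Start: pos=(0,0), heading=0, pen down
FD 3: (0,0) -> (3,0) [heading=0, draw]
FD 1: (3,0) -> (4,0) [heading=0, draw]
RT 26: heading 0 -> 334
FD 6: (4,0) -> (9.393,-2.63) [heading=334, draw]
RT 45: heading 334 -> 289
FD 14: (9.393,-2.63) -> (13.951,-15.867) [heading=289, draw]
REPEAT 6 [
  -- iteration 1/6 --
  LT 230: heading 289 -> 159
  BK 9: (13.951,-15.867) -> (22.353,-19.093) [heading=159, draw]
  -- iteration 2/6 --
  LT 230: heading 159 -> 29
  BK 9: (22.353,-19.093) -> (14.481,-23.456) [heading=29, draw]
  -- iteration 3/6 --
  LT 230: heading 29 -> 259
  BK 9: (14.481,-23.456) -> (16.199,-14.621) [heading=259, draw]
  -- iteration 4/6 --
  LT 230: heading 259 -> 129
  BK 9: (16.199,-14.621) -> (21.863,-21.616) [heading=129, draw]
  -- iteration 5/6 --
  LT 230: heading 129 -> 359
  BK 9: (21.863,-21.616) -> (12.864,-21.459) [heading=359, draw]
  -- iteration 6/6 --
  LT 230: heading 359 -> 229
  BK 9: (12.864,-21.459) -> (18.768,-14.666) [heading=229, draw]
]
RT 353: heading 229 -> 236
PU: pen up
BK 4: (18.768,-14.666) -> (21.005,-11.35) [heading=236, move]
FD 17: (21.005,-11.35) -> (11.499,-25.444) [heading=236, move]
BK 11: (11.499,-25.444) -> (17.65,-16.324) [heading=236, move]
LT 30: heading 236 -> 266
Final: pos=(17.65,-16.324), heading=266, 10 segment(s) drawn
Segments drawn: 10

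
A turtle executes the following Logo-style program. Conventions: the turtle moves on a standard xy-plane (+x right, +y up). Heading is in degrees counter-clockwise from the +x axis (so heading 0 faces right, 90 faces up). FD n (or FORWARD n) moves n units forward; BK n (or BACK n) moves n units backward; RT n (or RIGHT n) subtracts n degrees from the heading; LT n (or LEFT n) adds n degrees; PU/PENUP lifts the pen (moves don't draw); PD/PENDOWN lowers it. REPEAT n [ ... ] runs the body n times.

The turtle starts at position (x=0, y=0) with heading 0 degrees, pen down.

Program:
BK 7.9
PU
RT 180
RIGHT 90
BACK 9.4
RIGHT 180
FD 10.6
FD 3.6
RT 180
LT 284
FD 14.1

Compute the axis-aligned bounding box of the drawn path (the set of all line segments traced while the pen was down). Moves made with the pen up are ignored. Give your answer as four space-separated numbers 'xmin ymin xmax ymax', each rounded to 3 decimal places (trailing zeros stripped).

Executing turtle program step by step:
Start: pos=(0,0), heading=0, pen down
BK 7.9: (0,0) -> (-7.9,0) [heading=0, draw]
PU: pen up
RT 180: heading 0 -> 180
RT 90: heading 180 -> 90
BK 9.4: (-7.9,0) -> (-7.9,-9.4) [heading=90, move]
RT 180: heading 90 -> 270
FD 10.6: (-7.9,-9.4) -> (-7.9,-20) [heading=270, move]
FD 3.6: (-7.9,-20) -> (-7.9,-23.6) [heading=270, move]
RT 180: heading 270 -> 90
LT 284: heading 90 -> 14
FD 14.1: (-7.9,-23.6) -> (5.781,-20.189) [heading=14, move]
Final: pos=(5.781,-20.189), heading=14, 1 segment(s) drawn

Segment endpoints: x in {-7.9, 0}, y in {0}
xmin=-7.9, ymin=0, xmax=0, ymax=0

Answer: -7.9 0 0 0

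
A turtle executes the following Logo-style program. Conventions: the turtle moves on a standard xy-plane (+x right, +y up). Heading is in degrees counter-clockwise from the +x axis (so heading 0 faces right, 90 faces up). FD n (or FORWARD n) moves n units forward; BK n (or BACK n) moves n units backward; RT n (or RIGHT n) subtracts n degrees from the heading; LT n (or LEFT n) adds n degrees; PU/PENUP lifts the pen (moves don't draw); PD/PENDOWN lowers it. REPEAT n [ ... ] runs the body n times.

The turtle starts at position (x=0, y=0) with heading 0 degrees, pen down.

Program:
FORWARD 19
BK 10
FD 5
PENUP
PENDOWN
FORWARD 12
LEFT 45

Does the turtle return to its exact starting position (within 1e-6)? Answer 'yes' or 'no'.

Answer: no

Derivation:
Executing turtle program step by step:
Start: pos=(0,0), heading=0, pen down
FD 19: (0,0) -> (19,0) [heading=0, draw]
BK 10: (19,0) -> (9,0) [heading=0, draw]
FD 5: (9,0) -> (14,0) [heading=0, draw]
PU: pen up
PD: pen down
FD 12: (14,0) -> (26,0) [heading=0, draw]
LT 45: heading 0 -> 45
Final: pos=(26,0), heading=45, 4 segment(s) drawn

Start position: (0, 0)
Final position: (26, 0)
Distance = 26; >= 1e-6 -> NOT closed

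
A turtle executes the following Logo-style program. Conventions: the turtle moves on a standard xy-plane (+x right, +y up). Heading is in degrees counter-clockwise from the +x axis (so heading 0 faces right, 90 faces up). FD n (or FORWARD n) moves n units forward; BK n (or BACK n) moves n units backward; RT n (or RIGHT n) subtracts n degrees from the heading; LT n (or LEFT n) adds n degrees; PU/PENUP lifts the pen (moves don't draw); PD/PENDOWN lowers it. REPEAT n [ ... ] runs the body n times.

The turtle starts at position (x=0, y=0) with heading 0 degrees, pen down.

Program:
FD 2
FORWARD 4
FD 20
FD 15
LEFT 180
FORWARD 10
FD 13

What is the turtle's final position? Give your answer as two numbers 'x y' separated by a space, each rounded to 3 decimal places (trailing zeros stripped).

Executing turtle program step by step:
Start: pos=(0,0), heading=0, pen down
FD 2: (0,0) -> (2,0) [heading=0, draw]
FD 4: (2,0) -> (6,0) [heading=0, draw]
FD 20: (6,0) -> (26,0) [heading=0, draw]
FD 15: (26,0) -> (41,0) [heading=0, draw]
LT 180: heading 0 -> 180
FD 10: (41,0) -> (31,0) [heading=180, draw]
FD 13: (31,0) -> (18,0) [heading=180, draw]
Final: pos=(18,0), heading=180, 6 segment(s) drawn

Answer: 18 0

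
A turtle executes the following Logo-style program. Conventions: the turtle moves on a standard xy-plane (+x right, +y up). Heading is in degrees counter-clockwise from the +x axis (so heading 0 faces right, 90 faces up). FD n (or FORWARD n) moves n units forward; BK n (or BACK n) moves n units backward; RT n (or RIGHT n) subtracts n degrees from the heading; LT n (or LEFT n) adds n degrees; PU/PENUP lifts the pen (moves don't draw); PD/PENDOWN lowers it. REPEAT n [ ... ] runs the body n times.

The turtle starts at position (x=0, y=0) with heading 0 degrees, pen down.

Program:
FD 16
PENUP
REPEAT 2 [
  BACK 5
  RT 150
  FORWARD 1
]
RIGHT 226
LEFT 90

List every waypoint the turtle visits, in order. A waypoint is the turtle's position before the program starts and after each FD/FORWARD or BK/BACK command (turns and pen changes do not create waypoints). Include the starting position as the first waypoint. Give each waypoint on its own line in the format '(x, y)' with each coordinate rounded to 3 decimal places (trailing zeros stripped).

Executing turtle program step by step:
Start: pos=(0,0), heading=0, pen down
FD 16: (0,0) -> (16,0) [heading=0, draw]
PU: pen up
REPEAT 2 [
  -- iteration 1/2 --
  BK 5: (16,0) -> (11,0) [heading=0, move]
  RT 150: heading 0 -> 210
  FD 1: (11,0) -> (10.134,-0.5) [heading=210, move]
  -- iteration 2/2 --
  BK 5: (10.134,-0.5) -> (14.464,2) [heading=210, move]
  RT 150: heading 210 -> 60
  FD 1: (14.464,2) -> (14.964,2.866) [heading=60, move]
]
RT 226: heading 60 -> 194
LT 90: heading 194 -> 284
Final: pos=(14.964,2.866), heading=284, 1 segment(s) drawn
Waypoints (6 total):
(0, 0)
(16, 0)
(11, 0)
(10.134, -0.5)
(14.464, 2)
(14.964, 2.866)

Answer: (0, 0)
(16, 0)
(11, 0)
(10.134, -0.5)
(14.464, 2)
(14.964, 2.866)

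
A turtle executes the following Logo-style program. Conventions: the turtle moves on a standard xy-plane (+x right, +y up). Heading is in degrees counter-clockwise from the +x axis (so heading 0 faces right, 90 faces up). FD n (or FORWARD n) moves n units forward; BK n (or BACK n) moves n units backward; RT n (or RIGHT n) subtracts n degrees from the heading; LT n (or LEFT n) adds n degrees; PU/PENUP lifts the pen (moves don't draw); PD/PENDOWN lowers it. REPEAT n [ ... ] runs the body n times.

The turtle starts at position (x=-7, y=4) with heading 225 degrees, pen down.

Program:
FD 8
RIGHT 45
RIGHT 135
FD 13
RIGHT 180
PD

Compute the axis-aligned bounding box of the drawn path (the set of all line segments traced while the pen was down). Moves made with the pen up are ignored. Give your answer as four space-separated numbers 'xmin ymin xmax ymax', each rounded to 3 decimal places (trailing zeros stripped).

Answer: -12.657 -1.657 -3.464 7.536

Derivation:
Executing turtle program step by step:
Start: pos=(-7,4), heading=225, pen down
FD 8: (-7,4) -> (-12.657,-1.657) [heading=225, draw]
RT 45: heading 225 -> 180
RT 135: heading 180 -> 45
FD 13: (-12.657,-1.657) -> (-3.464,7.536) [heading=45, draw]
RT 180: heading 45 -> 225
PD: pen down
Final: pos=(-3.464,7.536), heading=225, 2 segment(s) drawn

Segment endpoints: x in {-12.657, -7, -3.464}, y in {-1.657, 4, 7.536}
xmin=-12.657, ymin=-1.657, xmax=-3.464, ymax=7.536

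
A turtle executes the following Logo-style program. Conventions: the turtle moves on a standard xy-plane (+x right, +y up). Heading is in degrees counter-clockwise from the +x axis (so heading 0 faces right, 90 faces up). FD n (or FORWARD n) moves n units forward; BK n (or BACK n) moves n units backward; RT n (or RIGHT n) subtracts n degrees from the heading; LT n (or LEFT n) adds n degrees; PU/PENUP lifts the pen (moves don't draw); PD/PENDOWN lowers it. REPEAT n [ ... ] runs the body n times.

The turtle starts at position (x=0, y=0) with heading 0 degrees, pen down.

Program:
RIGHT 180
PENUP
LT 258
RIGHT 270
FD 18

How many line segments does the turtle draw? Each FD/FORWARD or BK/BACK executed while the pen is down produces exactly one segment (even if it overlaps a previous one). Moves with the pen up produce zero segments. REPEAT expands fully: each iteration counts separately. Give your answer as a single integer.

Answer: 0

Derivation:
Executing turtle program step by step:
Start: pos=(0,0), heading=0, pen down
RT 180: heading 0 -> 180
PU: pen up
LT 258: heading 180 -> 78
RT 270: heading 78 -> 168
FD 18: (0,0) -> (-17.607,3.742) [heading=168, move]
Final: pos=(-17.607,3.742), heading=168, 0 segment(s) drawn
Segments drawn: 0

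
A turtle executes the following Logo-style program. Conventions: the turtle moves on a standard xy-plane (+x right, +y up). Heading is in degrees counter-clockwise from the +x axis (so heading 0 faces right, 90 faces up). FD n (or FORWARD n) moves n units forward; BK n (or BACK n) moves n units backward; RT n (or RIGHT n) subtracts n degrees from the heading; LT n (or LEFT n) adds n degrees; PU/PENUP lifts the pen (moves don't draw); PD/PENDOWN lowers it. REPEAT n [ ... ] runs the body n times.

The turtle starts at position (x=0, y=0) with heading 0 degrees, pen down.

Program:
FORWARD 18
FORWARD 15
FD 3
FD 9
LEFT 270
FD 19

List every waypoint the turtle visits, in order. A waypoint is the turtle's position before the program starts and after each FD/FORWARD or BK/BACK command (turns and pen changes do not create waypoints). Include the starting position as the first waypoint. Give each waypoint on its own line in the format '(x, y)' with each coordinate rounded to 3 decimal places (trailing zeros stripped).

Answer: (0, 0)
(18, 0)
(33, 0)
(36, 0)
(45, 0)
(45, -19)

Derivation:
Executing turtle program step by step:
Start: pos=(0,0), heading=0, pen down
FD 18: (0,0) -> (18,0) [heading=0, draw]
FD 15: (18,0) -> (33,0) [heading=0, draw]
FD 3: (33,0) -> (36,0) [heading=0, draw]
FD 9: (36,0) -> (45,0) [heading=0, draw]
LT 270: heading 0 -> 270
FD 19: (45,0) -> (45,-19) [heading=270, draw]
Final: pos=(45,-19), heading=270, 5 segment(s) drawn
Waypoints (6 total):
(0, 0)
(18, 0)
(33, 0)
(36, 0)
(45, 0)
(45, -19)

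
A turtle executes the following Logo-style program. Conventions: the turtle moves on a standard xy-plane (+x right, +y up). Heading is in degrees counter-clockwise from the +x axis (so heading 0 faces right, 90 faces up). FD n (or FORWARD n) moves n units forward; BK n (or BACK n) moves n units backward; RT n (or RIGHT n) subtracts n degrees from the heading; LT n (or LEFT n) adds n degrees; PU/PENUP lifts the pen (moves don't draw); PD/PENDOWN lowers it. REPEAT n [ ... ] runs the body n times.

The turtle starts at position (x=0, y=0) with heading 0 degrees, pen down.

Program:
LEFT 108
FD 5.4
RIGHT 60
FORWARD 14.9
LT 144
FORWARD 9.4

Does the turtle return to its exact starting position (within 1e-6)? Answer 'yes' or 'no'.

Answer: no

Derivation:
Executing turtle program step by step:
Start: pos=(0,0), heading=0, pen down
LT 108: heading 0 -> 108
FD 5.4: (0,0) -> (-1.669,5.136) [heading=108, draw]
RT 60: heading 108 -> 48
FD 14.9: (-1.669,5.136) -> (8.301,16.209) [heading=48, draw]
LT 144: heading 48 -> 192
FD 9.4: (8.301,16.209) -> (-0.893,14.254) [heading=192, draw]
Final: pos=(-0.893,14.254), heading=192, 3 segment(s) drawn

Start position: (0, 0)
Final position: (-0.893, 14.254)
Distance = 14.282; >= 1e-6 -> NOT closed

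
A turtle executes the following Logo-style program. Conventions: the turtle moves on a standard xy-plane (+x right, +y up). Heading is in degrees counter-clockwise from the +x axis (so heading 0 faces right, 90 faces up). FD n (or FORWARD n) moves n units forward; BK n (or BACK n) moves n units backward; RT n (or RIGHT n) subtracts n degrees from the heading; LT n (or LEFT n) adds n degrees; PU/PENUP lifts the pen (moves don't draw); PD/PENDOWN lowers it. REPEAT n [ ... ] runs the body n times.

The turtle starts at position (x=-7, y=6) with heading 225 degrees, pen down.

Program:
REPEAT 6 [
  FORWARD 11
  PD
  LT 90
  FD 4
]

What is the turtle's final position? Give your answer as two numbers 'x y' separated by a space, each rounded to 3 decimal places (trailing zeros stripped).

Executing turtle program step by step:
Start: pos=(-7,6), heading=225, pen down
REPEAT 6 [
  -- iteration 1/6 --
  FD 11: (-7,6) -> (-14.778,-1.778) [heading=225, draw]
  PD: pen down
  LT 90: heading 225 -> 315
  FD 4: (-14.778,-1.778) -> (-11.95,-4.607) [heading=315, draw]
  -- iteration 2/6 --
  FD 11: (-11.95,-4.607) -> (-4.172,-12.385) [heading=315, draw]
  PD: pen down
  LT 90: heading 315 -> 45
  FD 4: (-4.172,-12.385) -> (-1.343,-9.556) [heading=45, draw]
  -- iteration 3/6 --
  FD 11: (-1.343,-9.556) -> (6.435,-1.778) [heading=45, draw]
  PD: pen down
  LT 90: heading 45 -> 135
  FD 4: (6.435,-1.778) -> (3.607,1.05) [heading=135, draw]
  -- iteration 4/6 --
  FD 11: (3.607,1.05) -> (-4.172,8.828) [heading=135, draw]
  PD: pen down
  LT 90: heading 135 -> 225
  FD 4: (-4.172,8.828) -> (-7,6) [heading=225, draw]
  -- iteration 5/6 --
  FD 11: (-7,6) -> (-14.778,-1.778) [heading=225, draw]
  PD: pen down
  LT 90: heading 225 -> 315
  FD 4: (-14.778,-1.778) -> (-11.95,-4.607) [heading=315, draw]
  -- iteration 6/6 --
  FD 11: (-11.95,-4.607) -> (-4.172,-12.385) [heading=315, draw]
  PD: pen down
  LT 90: heading 315 -> 45
  FD 4: (-4.172,-12.385) -> (-1.343,-9.556) [heading=45, draw]
]
Final: pos=(-1.343,-9.556), heading=45, 12 segment(s) drawn

Answer: -1.343 -9.556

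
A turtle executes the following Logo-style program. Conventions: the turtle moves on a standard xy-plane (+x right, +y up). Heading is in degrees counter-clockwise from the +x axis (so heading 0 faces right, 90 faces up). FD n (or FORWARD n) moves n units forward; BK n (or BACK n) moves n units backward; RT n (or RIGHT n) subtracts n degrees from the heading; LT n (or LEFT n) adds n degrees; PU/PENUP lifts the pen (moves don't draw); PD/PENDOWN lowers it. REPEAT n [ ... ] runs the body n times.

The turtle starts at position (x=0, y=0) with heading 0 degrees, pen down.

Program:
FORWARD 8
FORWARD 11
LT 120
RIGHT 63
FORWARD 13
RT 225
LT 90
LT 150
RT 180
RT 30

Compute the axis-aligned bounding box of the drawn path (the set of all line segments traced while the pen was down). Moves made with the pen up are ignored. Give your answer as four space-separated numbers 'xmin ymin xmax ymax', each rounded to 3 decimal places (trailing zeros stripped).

Answer: 0 0 26.08 10.903

Derivation:
Executing turtle program step by step:
Start: pos=(0,0), heading=0, pen down
FD 8: (0,0) -> (8,0) [heading=0, draw]
FD 11: (8,0) -> (19,0) [heading=0, draw]
LT 120: heading 0 -> 120
RT 63: heading 120 -> 57
FD 13: (19,0) -> (26.08,10.903) [heading=57, draw]
RT 225: heading 57 -> 192
LT 90: heading 192 -> 282
LT 150: heading 282 -> 72
RT 180: heading 72 -> 252
RT 30: heading 252 -> 222
Final: pos=(26.08,10.903), heading=222, 3 segment(s) drawn

Segment endpoints: x in {0, 8, 19, 26.08}, y in {0, 10.903}
xmin=0, ymin=0, xmax=26.08, ymax=10.903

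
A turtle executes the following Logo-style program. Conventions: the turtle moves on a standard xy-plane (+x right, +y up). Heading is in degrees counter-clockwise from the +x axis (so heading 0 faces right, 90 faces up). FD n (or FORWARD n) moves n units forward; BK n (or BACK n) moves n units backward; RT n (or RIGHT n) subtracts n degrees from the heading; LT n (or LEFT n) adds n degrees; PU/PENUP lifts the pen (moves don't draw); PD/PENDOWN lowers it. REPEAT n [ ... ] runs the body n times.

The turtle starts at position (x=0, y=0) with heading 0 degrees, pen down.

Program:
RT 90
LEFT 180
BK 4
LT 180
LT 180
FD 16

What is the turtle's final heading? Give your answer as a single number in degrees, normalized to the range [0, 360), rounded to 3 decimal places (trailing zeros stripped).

Executing turtle program step by step:
Start: pos=(0,0), heading=0, pen down
RT 90: heading 0 -> 270
LT 180: heading 270 -> 90
BK 4: (0,0) -> (0,-4) [heading=90, draw]
LT 180: heading 90 -> 270
LT 180: heading 270 -> 90
FD 16: (0,-4) -> (0,12) [heading=90, draw]
Final: pos=(0,12), heading=90, 2 segment(s) drawn

Answer: 90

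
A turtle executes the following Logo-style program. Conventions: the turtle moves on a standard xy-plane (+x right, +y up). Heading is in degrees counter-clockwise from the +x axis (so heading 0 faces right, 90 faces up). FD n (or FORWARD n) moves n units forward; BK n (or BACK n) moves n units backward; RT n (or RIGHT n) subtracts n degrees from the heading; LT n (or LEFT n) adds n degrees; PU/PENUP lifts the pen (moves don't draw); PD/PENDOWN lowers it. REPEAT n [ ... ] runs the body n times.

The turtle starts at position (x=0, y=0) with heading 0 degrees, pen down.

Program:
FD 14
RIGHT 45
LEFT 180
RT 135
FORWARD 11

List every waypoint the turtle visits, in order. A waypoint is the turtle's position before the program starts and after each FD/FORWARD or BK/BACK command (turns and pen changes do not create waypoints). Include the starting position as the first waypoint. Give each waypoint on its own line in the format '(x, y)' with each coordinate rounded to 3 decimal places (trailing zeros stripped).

Answer: (0, 0)
(14, 0)
(25, 0)

Derivation:
Executing turtle program step by step:
Start: pos=(0,0), heading=0, pen down
FD 14: (0,0) -> (14,0) [heading=0, draw]
RT 45: heading 0 -> 315
LT 180: heading 315 -> 135
RT 135: heading 135 -> 0
FD 11: (14,0) -> (25,0) [heading=0, draw]
Final: pos=(25,0), heading=0, 2 segment(s) drawn
Waypoints (3 total):
(0, 0)
(14, 0)
(25, 0)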